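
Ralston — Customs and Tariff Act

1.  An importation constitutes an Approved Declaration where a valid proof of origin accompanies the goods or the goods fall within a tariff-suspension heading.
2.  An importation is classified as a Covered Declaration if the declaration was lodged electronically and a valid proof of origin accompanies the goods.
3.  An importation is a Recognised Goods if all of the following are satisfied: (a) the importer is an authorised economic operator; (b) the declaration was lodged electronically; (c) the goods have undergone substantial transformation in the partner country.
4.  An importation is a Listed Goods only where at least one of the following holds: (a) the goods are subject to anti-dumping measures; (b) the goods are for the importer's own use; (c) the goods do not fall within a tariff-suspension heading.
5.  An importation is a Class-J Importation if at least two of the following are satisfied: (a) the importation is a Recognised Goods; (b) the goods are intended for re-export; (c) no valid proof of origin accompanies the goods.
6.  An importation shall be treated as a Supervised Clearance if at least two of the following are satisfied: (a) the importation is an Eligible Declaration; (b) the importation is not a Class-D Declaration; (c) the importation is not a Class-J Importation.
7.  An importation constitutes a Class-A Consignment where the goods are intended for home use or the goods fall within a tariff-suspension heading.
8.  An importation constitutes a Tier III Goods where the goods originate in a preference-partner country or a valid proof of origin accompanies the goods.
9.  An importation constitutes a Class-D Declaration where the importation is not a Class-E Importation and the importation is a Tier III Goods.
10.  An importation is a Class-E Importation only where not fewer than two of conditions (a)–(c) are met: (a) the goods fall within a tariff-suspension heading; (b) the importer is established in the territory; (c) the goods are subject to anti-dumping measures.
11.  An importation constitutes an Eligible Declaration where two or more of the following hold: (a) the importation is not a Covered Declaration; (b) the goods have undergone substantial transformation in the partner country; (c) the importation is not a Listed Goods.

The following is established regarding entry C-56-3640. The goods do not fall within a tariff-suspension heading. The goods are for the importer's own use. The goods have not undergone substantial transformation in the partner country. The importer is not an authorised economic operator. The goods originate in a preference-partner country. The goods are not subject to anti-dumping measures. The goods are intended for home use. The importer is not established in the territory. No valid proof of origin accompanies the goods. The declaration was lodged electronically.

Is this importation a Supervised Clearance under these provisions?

No

paragraph 2 — Covered Declaration: [the declaration was lodged electronically? yes] AND [a valid proof of origin accompanies the goods? no] → not satisfied.
paragraph 4 — Listed Goods: [the goods are subject to anti-dumping measures? no] OR [the goods are for the importer's own use? yes] OR [the goods do not fall within a tariff-suspension heading? yes] → satisfied.
paragraph 11 — Eligible Declaration: not a Covered Declaration (paragraph 2)? yes; the goods have undergone substantial transformation in the partner country? no; not a Listed Goods (paragraph 4)? no — 1 of 3 hold (need ≥2) → not satisfied.
paragraph 10 — Class-E Importation: the goods fall within a tariff-suspension heading? no; the importer is established in the territory? no; the goods are subject to anti-dumping measures? no — 0 of 3 hold (need ≥2) → not satisfied.
paragraph 8 — Tier III Goods: [the goods originate in a preference-partner country? yes] OR [a valid proof of origin accompanies the goods? no] → satisfied.
paragraph 9 — Class-D Declaration: [not a Class-E Importation (paragraph 10)? yes] AND [Tier III Goods (paragraph 8)? yes] → satisfied.
paragraph 3 — Recognised Goods: [the importer is an authorised economic operator? no] AND [the declaration was lodged electronically? yes] AND [the goods have undergone substantial transformation in the partner country? no] → not satisfied.
paragraph 5 — Class-J Importation: Recognised Goods (paragraph 3)? no; the goods are intended for re-export? no; no valid proof of origin accompanies the goods? yes — 1 of 3 hold (need ≥2) → not satisfied.
paragraph 6 — Supervised Clearance: Eligible Declaration (paragraph 11)? no; not a Class-D Declaration (paragraph 9)? no; not a Class-J Importation (paragraph 5)? yes — 1 of 3 hold (need ≥2) → not satisfied.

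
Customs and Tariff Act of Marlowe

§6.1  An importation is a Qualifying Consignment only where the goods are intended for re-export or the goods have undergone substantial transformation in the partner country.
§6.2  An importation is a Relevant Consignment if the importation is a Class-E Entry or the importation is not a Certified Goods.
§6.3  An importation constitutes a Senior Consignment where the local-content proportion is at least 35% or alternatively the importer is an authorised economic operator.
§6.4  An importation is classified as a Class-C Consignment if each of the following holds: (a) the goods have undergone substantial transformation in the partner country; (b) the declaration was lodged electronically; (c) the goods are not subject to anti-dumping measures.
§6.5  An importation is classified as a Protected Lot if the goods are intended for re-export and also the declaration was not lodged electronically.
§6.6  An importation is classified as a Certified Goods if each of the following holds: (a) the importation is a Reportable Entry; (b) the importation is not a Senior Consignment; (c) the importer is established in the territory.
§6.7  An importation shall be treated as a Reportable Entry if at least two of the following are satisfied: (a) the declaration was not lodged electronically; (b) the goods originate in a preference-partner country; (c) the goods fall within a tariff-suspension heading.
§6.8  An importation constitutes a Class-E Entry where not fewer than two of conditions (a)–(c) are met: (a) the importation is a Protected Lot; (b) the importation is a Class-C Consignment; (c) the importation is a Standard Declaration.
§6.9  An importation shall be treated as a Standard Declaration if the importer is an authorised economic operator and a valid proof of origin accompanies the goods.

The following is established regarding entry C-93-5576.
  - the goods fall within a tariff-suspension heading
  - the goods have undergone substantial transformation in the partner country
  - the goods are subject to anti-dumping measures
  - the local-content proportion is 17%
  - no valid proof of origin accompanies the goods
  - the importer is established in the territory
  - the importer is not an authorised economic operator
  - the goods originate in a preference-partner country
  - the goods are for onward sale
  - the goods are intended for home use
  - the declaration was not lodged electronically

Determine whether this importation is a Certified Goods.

§6.7 — Reportable Entry: the declaration was not lodged electronically? yes; the goods originate in a preference-partner country? yes; the goods fall within a tariff-suspension heading? yes — 3 of 3 hold (need ≥2) → satisfied.
§6.3 — Senior Consignment: [local-content proportion: 17% ≥ 35%? no] OR [the importer is an authorised economic operator? no] → not satisfied.
§6.6 — Certified Goods: [Reportable Entry (§6.7)? yes] AND [not a Senior Consignment (§6.3)? yes] AND [the importer is established in the territory? yes] → satisfied.

Yes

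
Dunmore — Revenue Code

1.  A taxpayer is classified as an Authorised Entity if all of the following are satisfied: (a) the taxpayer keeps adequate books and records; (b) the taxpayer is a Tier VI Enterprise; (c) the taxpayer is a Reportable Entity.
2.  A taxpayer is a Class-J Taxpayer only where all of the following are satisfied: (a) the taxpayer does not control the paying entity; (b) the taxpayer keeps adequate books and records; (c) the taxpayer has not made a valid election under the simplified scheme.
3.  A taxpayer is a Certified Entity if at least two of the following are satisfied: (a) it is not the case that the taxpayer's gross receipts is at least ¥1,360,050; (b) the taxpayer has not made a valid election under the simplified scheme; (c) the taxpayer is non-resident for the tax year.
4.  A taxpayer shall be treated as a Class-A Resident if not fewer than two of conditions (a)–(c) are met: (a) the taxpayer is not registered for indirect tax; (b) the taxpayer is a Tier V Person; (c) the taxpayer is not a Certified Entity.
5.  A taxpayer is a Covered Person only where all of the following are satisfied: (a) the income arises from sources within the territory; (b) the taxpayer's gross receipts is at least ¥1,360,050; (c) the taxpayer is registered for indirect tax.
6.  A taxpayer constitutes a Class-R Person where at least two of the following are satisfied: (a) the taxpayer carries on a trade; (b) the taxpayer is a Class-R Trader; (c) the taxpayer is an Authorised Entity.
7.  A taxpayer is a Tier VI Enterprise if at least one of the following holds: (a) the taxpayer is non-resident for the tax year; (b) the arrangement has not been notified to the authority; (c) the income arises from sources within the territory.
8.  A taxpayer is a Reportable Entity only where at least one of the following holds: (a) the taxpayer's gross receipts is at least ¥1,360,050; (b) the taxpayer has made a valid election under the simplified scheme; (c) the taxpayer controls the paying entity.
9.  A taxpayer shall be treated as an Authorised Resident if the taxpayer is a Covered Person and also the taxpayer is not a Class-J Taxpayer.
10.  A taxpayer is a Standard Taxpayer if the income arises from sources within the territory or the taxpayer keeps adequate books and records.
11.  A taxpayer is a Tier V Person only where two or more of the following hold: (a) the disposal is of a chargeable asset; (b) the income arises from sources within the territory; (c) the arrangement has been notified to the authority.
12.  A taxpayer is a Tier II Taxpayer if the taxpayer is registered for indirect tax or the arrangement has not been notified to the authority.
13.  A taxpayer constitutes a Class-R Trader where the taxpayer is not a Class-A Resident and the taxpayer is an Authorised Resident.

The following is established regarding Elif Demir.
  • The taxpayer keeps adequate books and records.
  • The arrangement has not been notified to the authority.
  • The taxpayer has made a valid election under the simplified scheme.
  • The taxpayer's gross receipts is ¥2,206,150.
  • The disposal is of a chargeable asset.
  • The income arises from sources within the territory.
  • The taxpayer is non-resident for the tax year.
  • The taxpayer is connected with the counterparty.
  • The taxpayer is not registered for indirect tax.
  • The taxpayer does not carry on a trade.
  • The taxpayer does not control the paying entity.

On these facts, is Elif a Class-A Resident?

paragraph 11 — Tier V Person: the disposal is of a chargeable asset? yes; the income arises from sources within the territory? yes; the arrangement has been notified to the authority? no — 2 of 3 hold (need ≥2) → satisfied.
paragraph 3 — Certified Entity: taxpayer's gross receipts: ¥2,206,150 ≥ ¥1,360,050? yes, so negated condition no; the taxpayer has not made a valid election under the simplified scheme? no; the taxpayer is non-resident for the tax year? yes — 1 of 3 hold (need ≥2) → not satisfied.
paragraph 4 — Class-A Resident: the taxpayer is not registered for indirect tax? yes; Tier V Person (paragraph 11)? yes; not a Certified Entity (paragraph 3)? yes — 3 of 3 hold (need ≥2) → satisfied.

Yes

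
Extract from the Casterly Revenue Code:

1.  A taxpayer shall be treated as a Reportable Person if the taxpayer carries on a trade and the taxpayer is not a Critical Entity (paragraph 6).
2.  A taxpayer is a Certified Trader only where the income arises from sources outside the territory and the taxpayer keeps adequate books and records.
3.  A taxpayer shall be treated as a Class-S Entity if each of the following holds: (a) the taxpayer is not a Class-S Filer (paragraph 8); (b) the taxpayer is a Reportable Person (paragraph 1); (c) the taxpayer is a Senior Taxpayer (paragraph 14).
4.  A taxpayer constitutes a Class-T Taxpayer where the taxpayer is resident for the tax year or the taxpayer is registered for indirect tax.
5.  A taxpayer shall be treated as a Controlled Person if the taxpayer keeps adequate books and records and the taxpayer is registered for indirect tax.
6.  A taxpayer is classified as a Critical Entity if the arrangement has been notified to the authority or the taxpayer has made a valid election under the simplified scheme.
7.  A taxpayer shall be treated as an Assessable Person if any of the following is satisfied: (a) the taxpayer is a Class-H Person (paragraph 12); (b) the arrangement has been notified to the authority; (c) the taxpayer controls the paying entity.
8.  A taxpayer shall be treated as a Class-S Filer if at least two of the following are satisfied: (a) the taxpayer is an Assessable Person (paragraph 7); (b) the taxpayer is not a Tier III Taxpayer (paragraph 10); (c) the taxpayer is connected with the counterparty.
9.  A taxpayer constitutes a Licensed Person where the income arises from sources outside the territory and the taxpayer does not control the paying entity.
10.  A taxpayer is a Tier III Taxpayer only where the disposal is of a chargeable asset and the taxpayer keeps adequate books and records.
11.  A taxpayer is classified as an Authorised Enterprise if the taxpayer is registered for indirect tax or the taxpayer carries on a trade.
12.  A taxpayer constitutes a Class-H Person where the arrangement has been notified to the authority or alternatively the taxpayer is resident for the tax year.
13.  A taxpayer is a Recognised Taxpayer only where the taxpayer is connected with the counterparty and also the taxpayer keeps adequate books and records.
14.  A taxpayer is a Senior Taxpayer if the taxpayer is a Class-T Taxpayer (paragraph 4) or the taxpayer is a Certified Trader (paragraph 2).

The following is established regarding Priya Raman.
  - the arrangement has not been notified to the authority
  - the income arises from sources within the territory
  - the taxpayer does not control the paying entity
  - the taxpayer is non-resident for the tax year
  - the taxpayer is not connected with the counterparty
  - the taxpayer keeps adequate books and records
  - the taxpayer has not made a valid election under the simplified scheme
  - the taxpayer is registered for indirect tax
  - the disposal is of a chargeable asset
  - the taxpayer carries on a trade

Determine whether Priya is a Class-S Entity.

paragraph 12 — Class-H Person: [the arrangement has been notified to the authority? no] OR [the taxpayer is resident for the tax year? no] → not satisfied.
paragraph 7 — Assessable Person: [Class-H Person (paragraph 12)? no] OR [the arrangement has been notified to the authority? no] OR [the taxpayer controls the paying entity? no] → not satisfied.
paragraph 10 — Tier III Taxpayer: [the disposal is of a chargeable asset? yes] AND [the taxpayer keeps adequate books and records? yes] → satisfied.
paragraph 8 — Class-S Filer: Assessable Person (paragraph 7)? no; not a Tier III Taxpayer (paragraph 10)? no; the taxpayer is connected with the counterparty? no — 0 of 3 hold (need ≥2) → not satisfied.
paragraph 6 — Critical Entity: [the arrangement has been notified to the authority? no] OR [the taxpayer has made a valid election under the simplified scheme? no] → not satisfied.
paragraph 1 — Reportable Person: [the taxpayer carries on a trade? yes] AND [not a Critical Entity (paragraph 6)? yes] → satisfied.
paragraph 4 — Class-T Taxpayer: [the taxpayer is resident for the tax year? no] OR [the taxpayer is registered for indirect tax? yes] → satisfied.
paragraph 2 — Certified Trader: [the income arises from sources outside the territory? no] AND [the taxpayer keeps adequate books and records? yes] → not satisfied.
paragraph 14 — Senior Taxpayer: [Class-T Taxpayer (paragraph 4)? yes] OR [Certified Trader (paragraph 2)? no] → satisfied.
paragraph 3 — Class-S Entity: [not a Class-S Filer (paragraph 8)? yes] AND [Reportable Person (paragraph 1)? yes] AND [Senior Taxpayer (paragraph 14)? yes] → satisfied.

Yes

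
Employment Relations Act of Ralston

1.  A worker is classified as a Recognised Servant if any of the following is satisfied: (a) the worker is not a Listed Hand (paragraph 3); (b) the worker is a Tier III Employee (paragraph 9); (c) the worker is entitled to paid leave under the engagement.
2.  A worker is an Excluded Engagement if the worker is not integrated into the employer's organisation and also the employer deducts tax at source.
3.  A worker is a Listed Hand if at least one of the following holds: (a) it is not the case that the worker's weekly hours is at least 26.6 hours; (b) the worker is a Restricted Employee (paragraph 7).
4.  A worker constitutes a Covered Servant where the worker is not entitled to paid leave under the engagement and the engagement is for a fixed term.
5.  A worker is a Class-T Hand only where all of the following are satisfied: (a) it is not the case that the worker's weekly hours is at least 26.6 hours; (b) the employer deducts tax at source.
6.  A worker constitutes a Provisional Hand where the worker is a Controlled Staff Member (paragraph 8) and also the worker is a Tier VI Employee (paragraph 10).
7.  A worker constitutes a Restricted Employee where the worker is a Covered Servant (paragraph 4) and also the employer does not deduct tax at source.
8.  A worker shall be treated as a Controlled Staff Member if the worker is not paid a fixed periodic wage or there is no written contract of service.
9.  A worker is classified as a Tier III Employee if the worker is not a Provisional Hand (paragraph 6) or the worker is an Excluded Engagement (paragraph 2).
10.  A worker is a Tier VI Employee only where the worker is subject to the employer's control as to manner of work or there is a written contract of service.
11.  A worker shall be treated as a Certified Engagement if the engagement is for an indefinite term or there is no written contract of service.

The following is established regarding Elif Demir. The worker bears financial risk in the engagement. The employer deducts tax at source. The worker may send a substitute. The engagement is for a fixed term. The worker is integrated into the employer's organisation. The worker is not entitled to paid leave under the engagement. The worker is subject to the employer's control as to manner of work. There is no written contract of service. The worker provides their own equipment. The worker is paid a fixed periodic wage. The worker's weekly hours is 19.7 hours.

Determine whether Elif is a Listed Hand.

Under paragraph 4: the worker is not entitled to paid leave under the engagement? yes; and the engagement is for a fixed term? yes. So the worker is a Covered Servant.
Under paragraph 7: Covered Servant (paragraph 4)? yes; and the employer does not deduct tax at source? no. So the worker is not a Restricted Employee.
Under paragraph 3: worker's weekly hours: 19.7 hours ≥ 26.6 hours? no, so negated condition yes; or Restricted Employee (paragraph 7)? no. So the worker is a Listed Hand.

Yes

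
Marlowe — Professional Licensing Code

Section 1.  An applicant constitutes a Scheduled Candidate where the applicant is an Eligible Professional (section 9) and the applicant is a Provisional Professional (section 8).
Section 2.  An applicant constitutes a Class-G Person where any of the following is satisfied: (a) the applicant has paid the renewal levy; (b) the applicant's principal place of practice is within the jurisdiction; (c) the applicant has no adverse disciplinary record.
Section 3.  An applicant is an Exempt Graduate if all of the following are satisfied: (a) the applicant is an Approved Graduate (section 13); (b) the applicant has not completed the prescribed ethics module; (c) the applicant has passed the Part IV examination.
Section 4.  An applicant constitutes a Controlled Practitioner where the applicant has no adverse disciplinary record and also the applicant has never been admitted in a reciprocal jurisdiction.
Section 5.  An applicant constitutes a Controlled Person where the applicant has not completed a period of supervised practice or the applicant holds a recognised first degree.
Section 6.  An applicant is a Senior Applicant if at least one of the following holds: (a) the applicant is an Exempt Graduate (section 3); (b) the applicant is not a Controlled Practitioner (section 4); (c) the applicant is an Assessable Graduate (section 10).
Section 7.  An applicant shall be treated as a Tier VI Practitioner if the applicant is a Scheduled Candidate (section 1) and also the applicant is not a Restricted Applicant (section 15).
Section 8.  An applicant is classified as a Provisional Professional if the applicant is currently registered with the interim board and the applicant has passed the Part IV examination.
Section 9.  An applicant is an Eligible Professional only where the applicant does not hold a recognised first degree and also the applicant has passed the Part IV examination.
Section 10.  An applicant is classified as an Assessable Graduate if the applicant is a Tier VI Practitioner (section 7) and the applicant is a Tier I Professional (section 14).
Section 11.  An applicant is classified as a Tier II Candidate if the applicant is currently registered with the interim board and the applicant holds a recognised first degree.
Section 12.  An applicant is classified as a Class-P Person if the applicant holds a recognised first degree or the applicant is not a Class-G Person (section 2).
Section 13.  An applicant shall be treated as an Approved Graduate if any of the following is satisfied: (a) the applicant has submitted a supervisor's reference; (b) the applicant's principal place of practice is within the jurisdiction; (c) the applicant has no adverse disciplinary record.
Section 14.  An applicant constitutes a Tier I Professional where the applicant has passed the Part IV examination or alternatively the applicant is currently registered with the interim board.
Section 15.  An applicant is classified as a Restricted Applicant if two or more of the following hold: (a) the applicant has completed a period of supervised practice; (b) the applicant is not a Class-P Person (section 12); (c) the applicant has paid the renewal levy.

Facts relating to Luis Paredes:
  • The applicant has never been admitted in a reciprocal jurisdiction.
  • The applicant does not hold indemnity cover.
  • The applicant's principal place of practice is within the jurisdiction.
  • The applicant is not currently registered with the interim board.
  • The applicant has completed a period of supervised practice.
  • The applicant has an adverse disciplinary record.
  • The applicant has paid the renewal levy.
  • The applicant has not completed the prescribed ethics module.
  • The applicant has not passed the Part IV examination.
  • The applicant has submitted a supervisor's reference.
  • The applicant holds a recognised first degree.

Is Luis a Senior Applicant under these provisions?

Under section 13: the applicant has submitted a supervisor's reference? yes; or the applicant's principal place of practice is within the jurisdiction? yes; or the applicant has no adverse disciplinary record? no. So the applicant is an Approved Graduate.
Under section 3: Approved Graduate (section 13)? yes; and the applicant has not completed the prescribed ethics module? yes; and the applicant has passed the Part IV examination? no. So the applicant is not an Exempt Graduate.
Under section 4: the applicant has no adverse disciplinary record? no; and the applicant has never been admitted in a reciprocal jurisdiction? yes. So the applicant is not a Controlled Practitioner.
Under section 9: the applicant does not hold a recognised first degree? no; and the applicant has passed the Part IV examination? no. So the applicant is not an Eligible Professional.
Under section 8: the applicant is currently registered with the interim board? no; and the applicant has passed the Part IV examination? no. So the applicant is not a Provisional Professional.
Under section 1: Eligible Professional (section 9)? no; and Provisional Professional (section 8)? no. So the applicant is not a Scheduled Candidate.
Under section 2: the applicant has paid the renewal levy? yes; or the applicant's principal place of practice is within the jurisdiction? yes; or the applicant has no adverse disciplinary record? no. So the applicant is a Class-G Person.
Under section 12: the applicant holds a recognised first degree? yes; or not a Class-G Person (section 2)? no. So the applicant is a Class-P Person.
Under section 15: the applicant has completed a period of supervised practice? yes; not a Class-P Person (section 12)? no; the applicant has paid the renewal levy? yes — 2 of 3 hold (need ≥2) → satisfied.
Under section 7: Scheduled Candidate (section 1)? no; and not a Restricted Applicant (section 15)? no. So the applicant is not a Tier VI Practitioner.
Under section 14: the applicant has passed the Part IV examination? no; or the applicant is currently registered with the interim board? no. So the applicant is not a Tier I Professional.
Under section 10: Tier VI Practitioner (section 7)? no; and Tier I Professional (section 14)? no. So the applicant is not an Assessable Graduate.
Under section 6: Exempt Graduate (section 3)? no; or not a Controlled Practitioner (section 4)? yes; or Assessable Graduate (section 10)? no. So the applicant is a Senior Applicant.

Yes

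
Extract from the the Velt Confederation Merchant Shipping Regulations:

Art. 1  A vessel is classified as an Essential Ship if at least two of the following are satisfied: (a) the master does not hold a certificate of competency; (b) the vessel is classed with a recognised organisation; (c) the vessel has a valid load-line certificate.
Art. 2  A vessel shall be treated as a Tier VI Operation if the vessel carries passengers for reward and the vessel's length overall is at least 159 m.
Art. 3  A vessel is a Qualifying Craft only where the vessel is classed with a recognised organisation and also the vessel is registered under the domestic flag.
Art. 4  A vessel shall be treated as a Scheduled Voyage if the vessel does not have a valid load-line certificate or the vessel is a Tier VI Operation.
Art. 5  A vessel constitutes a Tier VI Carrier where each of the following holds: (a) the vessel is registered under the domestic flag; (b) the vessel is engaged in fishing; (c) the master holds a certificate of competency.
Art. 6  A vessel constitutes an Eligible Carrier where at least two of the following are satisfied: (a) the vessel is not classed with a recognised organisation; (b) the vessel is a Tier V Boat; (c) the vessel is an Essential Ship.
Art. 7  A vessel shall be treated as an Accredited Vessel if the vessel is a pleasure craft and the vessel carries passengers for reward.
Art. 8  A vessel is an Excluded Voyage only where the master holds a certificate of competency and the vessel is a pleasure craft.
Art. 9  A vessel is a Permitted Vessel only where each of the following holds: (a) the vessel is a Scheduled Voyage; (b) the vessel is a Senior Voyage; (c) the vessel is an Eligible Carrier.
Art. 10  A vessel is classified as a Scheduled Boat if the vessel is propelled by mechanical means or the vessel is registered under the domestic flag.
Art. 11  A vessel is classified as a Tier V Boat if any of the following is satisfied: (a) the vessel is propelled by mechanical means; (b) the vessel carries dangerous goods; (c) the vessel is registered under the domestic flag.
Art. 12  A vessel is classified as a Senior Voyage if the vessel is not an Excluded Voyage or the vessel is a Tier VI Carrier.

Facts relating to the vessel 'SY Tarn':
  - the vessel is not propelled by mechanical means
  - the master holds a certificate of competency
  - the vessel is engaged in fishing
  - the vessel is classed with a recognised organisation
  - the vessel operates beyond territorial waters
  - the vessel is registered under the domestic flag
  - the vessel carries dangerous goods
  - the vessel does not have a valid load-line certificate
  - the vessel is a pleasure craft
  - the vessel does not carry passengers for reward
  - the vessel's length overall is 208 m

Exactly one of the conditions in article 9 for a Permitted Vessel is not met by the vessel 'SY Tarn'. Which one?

Eligible Carrier

Under article 2: the vessel carries passengers for reward? no; and vessel's length overall: 208 m ≥ 159 m? yes. So the vessel is not a Tier VI Operation.
Under article 4: the vessel does not have a valid load-line certificate? yes; or Tier VI Operation (article 2)? no. So the vessel is a Scheduled Voyage.
Under article 8: the master holds a certificate of competency? yes; and the vessel is a pleasure craft? yes. So the vessel is an Excluded Voyage.
Under article 5: the vessel is registered under the domestic flag? yes; and the vessel is engaged in fishing? yes; and the master holds a certificate of competency? yes. So the vessel is a Tier VI Carrier.
Under article 12: not an Excluded Voyage (article 8)? no; or Tier VI Carrier (article 5)? yes. So the vessel is a Senior Voyage.
Under article 11: the vessel is propelled by mechanical means? no; or the vessel carries dangerous goods? yes; or the vessel is registered under the domestic flag? yes. So the vessel is a Tier V Boat.
Under article 1: the master does not hold a certificate of competency? no; the vessel is classed with a recognised organisation? yes; the vessel has a valid load-line certificate? no — 1 of 3 hold (need ≥2) → not satisfied.
Under article 6: the vessel is not classed with a recognised organisation? no; Tier V Boat (article 11)? yes; Essential Ship (article 1)? no — 1 of 3 hold (need ≥2) → not satisfied.
Under article 9: Scheduled Voyage (article 4)? yes; and Senior Voyage (article 12)? yes; and Eligible Carrier (article 6)? no. So the vessel is not a Permitted Vessel.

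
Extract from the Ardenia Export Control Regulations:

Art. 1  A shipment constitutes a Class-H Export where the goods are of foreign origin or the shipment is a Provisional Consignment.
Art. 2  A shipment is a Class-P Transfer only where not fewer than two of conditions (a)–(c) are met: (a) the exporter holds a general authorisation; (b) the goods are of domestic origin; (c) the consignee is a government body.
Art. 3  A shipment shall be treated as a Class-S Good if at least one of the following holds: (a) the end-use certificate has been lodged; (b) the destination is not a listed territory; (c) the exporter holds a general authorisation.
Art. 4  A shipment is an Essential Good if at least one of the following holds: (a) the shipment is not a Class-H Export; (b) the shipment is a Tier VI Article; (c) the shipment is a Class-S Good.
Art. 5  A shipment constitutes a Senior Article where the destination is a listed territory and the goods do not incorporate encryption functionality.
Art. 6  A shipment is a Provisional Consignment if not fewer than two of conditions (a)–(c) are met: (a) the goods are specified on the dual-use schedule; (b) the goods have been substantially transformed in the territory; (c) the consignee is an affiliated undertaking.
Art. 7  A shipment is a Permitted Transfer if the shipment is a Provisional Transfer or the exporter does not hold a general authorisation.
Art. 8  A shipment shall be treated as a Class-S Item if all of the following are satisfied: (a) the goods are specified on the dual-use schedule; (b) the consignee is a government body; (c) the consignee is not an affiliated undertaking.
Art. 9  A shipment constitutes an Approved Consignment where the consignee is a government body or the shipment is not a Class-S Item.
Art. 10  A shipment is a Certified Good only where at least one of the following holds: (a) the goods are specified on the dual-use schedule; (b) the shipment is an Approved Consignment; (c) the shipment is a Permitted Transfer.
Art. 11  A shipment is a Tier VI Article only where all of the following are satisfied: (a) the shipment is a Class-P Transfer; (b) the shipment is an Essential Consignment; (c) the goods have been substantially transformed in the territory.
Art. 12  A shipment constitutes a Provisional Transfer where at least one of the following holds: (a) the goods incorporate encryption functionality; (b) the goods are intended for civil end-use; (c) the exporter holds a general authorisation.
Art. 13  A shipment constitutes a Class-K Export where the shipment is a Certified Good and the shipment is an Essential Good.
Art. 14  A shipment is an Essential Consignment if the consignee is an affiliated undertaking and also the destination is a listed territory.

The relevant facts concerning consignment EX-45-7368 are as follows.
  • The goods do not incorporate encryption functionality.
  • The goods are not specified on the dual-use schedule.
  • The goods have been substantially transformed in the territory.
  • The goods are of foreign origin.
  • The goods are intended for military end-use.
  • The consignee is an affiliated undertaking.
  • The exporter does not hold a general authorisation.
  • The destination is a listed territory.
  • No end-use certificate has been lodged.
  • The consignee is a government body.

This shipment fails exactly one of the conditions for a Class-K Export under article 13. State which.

Essential Good

Under article 8: the goods are specified on the dual-use schedule? no; and the consignee is a government body? yes; and the consignee is not an affiliated undertaking? no. So the shipment is not a Class-S Item.
Under article 9: the consignee is a government body? yes; or not a Class-S Item (article 8)? yes. So the shipment is an Approved Consignment.
Under article 12: the goods incorporate encryption functionality? no; or the goods are intended for civil end-use? no; or the exporter holds a general authorisation? no. So the shipment is not a Provisional Transfer.
Under article 7: Provisional Transfer (article 12)? no; or the exporter does not hold a general authorisation? yes. So the shipment is a Permitted Transfer.
Under article 10: the goods are specified on the dual-use schedule? no; or Approved Consignment (article 9)? yes; or Permitted Transfer (article 7)? yes. So the shipment is a Certified Good.
Under article 6: the goods are specified on the dual-use schedule? no; the goods have been substantially transformed in the territory? yes; the consignee is an affiliated undertaking? yes — 2 of 3 hold (need ≥2) → satisfied.
Under article 1: the goods are of foreign origin? yes; or Provisional Consignment (article 6)? yes. So the shipment is a Class-H Export.
Under article 2: the exporter holds a general authorisation? no; the goods are of domestic origin? no; the consignee is a government body? yes — 1 of 3 hold (need ≥2) → not satisfied.
Under article 14: the consignee is an affiliated undertaking? yes; and the destination is a listed territory? yes. So the shipment is an Essential Consignment.
Under article 11: Class-P Transfer (article 2)? no; and Essential Consignment (article 14)? yes; and the goods have been substantially transformed in the territory? yes. So the shipment is not a Tier VI Article.
Under article 3: the end-use certificate has been lodged? no; or the destination is not a listed territory? no; or the exporter holds a general authorisation? no. So the shipment is not a Class-S Good.
Under article 4: not a Class-H Export (article 1)? no; or Tier VI Article (article 11)? no; or Class-S Good (article 3)? no. So the shipment is not an Essential Good.
Under article 13: Certified Good (article 10)? yes; and Essential Good (article 4)? no. So the shipment is not a Class-K Export.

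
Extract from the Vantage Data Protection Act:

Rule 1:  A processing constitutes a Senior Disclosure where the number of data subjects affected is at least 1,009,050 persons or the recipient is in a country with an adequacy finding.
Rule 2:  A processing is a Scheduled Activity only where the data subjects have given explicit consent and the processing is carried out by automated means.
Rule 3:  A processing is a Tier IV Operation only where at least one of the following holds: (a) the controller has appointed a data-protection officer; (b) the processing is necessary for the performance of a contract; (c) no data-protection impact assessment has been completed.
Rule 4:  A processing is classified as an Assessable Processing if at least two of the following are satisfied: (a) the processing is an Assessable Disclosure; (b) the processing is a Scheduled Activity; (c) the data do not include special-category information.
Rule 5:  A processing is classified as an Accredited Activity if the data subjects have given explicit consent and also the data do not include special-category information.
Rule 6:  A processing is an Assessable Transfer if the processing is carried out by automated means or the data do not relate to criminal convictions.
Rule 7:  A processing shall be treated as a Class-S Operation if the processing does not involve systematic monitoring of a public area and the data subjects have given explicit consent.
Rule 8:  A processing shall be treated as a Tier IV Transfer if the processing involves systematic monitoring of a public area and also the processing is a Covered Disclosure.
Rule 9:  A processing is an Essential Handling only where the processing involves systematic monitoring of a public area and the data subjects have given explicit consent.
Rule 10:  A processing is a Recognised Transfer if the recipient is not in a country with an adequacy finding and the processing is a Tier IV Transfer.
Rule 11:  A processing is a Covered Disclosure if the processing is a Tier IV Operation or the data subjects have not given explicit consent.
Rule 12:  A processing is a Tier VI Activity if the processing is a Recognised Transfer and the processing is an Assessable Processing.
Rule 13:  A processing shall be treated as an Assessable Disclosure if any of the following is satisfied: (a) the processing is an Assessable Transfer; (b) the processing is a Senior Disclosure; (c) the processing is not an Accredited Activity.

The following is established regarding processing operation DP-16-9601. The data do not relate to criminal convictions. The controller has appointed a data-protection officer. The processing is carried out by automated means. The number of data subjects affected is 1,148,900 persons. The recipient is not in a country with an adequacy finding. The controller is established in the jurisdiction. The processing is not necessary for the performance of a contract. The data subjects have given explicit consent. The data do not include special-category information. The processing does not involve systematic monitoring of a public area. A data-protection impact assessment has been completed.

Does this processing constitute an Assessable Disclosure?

Yes

rule 6 — Assessable Transfer: [the processing is carried out by automated means? yes] OR [the data do not relate to criminal convictions? yes] → satisfied.
rule 1 — Senior Disclosure: [number of data subjects affected: 1,148,900 persons ≥ 1,009,050 persons? yes] OR [the recipient is in a country with an adequacy finding? no] → satisfied.
rule 5 — Accredited Activity: [the data subjects have given explicit consent? yes] AND [the data do not include special-category information? yes] → satisfied.
rule 13 — Assessable Disclosure: [Assessable Transfer (rule 6)? yes] OR [Senior Disclosure (rule 1)? yes] OR [not an Accredited Activity (rule 5)? no] → satisfied.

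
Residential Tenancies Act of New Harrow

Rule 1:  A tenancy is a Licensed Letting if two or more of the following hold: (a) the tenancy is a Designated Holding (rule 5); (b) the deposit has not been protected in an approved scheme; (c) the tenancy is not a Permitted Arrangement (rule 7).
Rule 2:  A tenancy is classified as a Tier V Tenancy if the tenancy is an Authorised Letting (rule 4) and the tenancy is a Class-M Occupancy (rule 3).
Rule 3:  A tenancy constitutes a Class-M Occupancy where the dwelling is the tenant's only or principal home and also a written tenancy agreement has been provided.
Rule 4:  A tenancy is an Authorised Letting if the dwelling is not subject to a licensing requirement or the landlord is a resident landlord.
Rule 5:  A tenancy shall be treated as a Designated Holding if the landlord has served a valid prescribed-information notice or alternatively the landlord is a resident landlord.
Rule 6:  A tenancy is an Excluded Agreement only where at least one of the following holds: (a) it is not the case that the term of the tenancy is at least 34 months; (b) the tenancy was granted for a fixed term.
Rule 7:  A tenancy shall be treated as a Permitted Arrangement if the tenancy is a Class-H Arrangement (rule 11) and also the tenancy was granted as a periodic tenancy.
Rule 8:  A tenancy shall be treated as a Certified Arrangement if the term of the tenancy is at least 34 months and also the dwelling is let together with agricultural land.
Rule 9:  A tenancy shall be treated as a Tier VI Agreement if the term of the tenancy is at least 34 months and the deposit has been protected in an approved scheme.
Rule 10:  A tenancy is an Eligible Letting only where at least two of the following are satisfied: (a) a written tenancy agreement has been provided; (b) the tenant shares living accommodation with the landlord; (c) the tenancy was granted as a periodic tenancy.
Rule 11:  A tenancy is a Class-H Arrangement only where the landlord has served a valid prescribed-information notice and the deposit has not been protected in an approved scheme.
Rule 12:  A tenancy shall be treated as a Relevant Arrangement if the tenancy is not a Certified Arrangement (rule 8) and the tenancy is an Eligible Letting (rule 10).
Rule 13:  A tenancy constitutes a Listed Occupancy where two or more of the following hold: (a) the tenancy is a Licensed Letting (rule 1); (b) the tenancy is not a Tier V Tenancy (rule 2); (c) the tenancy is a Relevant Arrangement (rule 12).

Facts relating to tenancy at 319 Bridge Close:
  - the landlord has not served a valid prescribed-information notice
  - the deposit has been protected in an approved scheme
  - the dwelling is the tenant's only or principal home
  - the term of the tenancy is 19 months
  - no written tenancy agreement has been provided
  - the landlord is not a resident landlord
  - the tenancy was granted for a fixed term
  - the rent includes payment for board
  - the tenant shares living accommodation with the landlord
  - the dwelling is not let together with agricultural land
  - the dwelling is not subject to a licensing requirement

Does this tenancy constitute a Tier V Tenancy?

No

rule 4 — Authorised Letting: [the dwelling is not subject to a licensing requirement? yes] OR [the landlord is a resident landlord? no] → satisfied.
rule 3 — Class-M Occupancy: [the dwelling is the tenant's only or principal home? yes] AND [a written tenancy agreement has been provided? no] → not satisfied.
rule 2 — Tier V Tenancy: [Authorised Letting (rule 4)? yes] AND [Class-M Occupancy (rule 3)? no] → not satisfied.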